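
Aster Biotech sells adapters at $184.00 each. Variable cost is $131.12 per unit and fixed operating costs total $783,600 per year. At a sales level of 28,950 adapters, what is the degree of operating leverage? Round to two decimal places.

Contribution at this volume is 28,950 × $52.88 = $1,530,876.00.
EBIT = $1,530,876.00 − $783,600 = $747,276.00.
Degree of operating leverage = $1,530,876.00 / $747,276.00 = 2.0486.

2.05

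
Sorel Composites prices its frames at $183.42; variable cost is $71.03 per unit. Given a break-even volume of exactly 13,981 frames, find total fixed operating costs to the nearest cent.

Each unit contributes $183.42 − $71.03 = $112.39.
Since BE = FC / CM, FC = 13,981 × $112.39 = $1,571,324.59.

$1,571,324.59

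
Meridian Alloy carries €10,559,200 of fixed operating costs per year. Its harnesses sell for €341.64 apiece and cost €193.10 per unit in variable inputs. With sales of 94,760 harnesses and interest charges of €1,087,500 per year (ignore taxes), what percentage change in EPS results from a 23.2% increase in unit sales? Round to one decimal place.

Contribution at this volume is 94,760 × €148.54 = €14,075,650.40.
Operating income = contribution − fixed costs = €14,075,650.40 − €10,559,200 = €3,516,450.40.
Interest = €1,087,500.00, so EBIT − I = €2,428,950.40.
Degree of combined leverage = contribution ÷ (EBIT − I) = €14,075,650.40 ÷ €2,428,950.40 = 5.7950.
%ΔEPS = DCL × %ΔSales = 5.7950 × +23.2% = +134.4%.

+134.4%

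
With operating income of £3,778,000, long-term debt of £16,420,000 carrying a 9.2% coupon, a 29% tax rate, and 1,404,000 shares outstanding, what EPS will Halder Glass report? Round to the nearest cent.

£1.15

Pre-tax income = £3,778,000 − £1,510,640.00 = £2,267,360.00.
After tax at 29%: net income = £2,267,360.00 × 0.71 = £1,609,825.60.
Per share: £1,609,825.60 / 1,404,000 shares = £1.15.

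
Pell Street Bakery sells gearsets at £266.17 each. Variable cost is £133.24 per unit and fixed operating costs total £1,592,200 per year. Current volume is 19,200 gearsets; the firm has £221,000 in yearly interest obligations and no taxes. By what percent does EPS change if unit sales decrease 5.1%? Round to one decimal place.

Contribution at this volume is 19,200 × £132.93 = £2,552,256.00.
EBIT = £2,552,256.00 − £1,592,200 = £960,056.00.
After interest of £221,000.00, pre-tax earnings = £739,056.00.
Degree of combined leverage = contribution ÷ (EBIT − I) = £2,552,256.00 ÷ £739,056.00 = 3.4534.
EPS therefore changes by 3.4534 × (-5.1%) = -17.6%.

-17.6%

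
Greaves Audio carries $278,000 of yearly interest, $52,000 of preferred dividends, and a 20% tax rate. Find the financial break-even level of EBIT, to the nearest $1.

$343,000

Preferred dividends are paid after tax, so their pre-tax equivalent is $52,000 ÷ (1 − 0.20) = $65,000.00.
EPS = 0 when EBIT covers interest plus the pre-tax preferred burden: $278,000 + $65,000.00 = $343,000.00.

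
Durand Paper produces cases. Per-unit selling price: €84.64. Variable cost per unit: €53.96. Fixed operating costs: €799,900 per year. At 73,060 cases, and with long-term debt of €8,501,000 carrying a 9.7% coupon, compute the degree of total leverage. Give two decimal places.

Contribution at this volume is 73,060 × €30.68 = €2,241,480.80.
Subtracting fixed costs: EBIT = €2,241,480.80 − €799,900 = €1,441,580.80. Interest = €824,597.00, so EBIT − I = €616,983.80.
Degree of total leverage = total CM / (EBIT − interest) = €2,241,480.80 / €616,983.80 = 3.6330.

3.63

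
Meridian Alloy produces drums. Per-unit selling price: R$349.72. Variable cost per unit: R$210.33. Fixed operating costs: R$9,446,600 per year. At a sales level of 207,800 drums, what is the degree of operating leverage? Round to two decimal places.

At 207,800 units, contribution = 207,800 × R$139.39 = R$28,965,242.00.
Operating income = contribution − fixed costs = R$28,965,242.00 − R$9,446,600 = R$19,518,642.00.
Degree of operating leverage = R$28,965,242.00 / R$19,518,642.00 = 1.4840.

1.48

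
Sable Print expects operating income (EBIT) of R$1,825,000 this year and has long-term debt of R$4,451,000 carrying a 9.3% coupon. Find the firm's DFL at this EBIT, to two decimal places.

Annual interest charges come to R$413,943.00.
Degree of financial leverage = EBIT / (EBIT − interest) = R$1,825,000 / R$1,411,057.00 = 1.2934.

1.29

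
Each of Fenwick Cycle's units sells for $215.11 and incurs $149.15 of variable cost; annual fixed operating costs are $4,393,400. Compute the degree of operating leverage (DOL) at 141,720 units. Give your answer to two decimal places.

Total contribution margin = 141,720 × $65.96 = $9,347,851.20.
Operating income = contribution − fixed costs = $9,347,851.20 − $4,393,400 = $4,954,451.20.
Degree of operating leverage = $9,347,851.20 / $4,954,451.20 = 1.8868.

1.89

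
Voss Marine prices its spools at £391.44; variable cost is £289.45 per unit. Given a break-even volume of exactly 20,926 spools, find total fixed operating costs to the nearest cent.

Contribution margin per unit = £391.44 − £289.45 = £101.99.
Fixed costs = break-even units × CM = 20,926 × £101.99 = £2,134,242.74.

£2,134,242.74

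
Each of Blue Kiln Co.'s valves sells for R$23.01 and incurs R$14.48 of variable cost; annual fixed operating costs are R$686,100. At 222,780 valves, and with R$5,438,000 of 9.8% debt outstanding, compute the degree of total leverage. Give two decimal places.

2.79

At 222,780 units, contribution = 222,780 × R$8.53 = R$1,900,313.40.
EBIT = R$1,900,313.40 − R$686,100 = R$1,214,213.40. Interest = R$532,924.00, so EBIT − I = R$681,289.40.
DCL = contribution ÷ (EBIT − I) = R$1,900,313.40 ÷ R$681,289.40 = 2.7893.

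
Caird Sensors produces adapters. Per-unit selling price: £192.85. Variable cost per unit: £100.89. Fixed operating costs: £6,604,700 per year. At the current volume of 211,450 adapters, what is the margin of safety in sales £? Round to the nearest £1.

Each unit contributes £192.85 − £100.89 = £91.96. Break-even units = £6,604,700 ÷ £91.96 = 71,821.44; break-even revenue = 71,821.44 × £192.85 = £13,850,765.50.
Actual sales revenue = 211,450 × £192.85 = £40,778,132.50.
Margin of safety = £40,778,132.50 − £13,850,765.50 = £26,927,367.

£26,927,367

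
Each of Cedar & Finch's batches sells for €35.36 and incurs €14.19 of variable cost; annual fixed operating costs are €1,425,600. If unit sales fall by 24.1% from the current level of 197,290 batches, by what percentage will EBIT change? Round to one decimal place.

-36.6%

At 197,290 units, contribution = 197,290 × €21.17 = €4,176,629.30.
Subtracting fixed costs: EBIT = €4,176,629.30 − €1,425,600 = €2,751,029.30.
Degree of operating leverage = €4,176,629.30 / €2,751,029.30 = 1.5182.
Operating income changes by 1.5182 × -24.1% = -36.6%.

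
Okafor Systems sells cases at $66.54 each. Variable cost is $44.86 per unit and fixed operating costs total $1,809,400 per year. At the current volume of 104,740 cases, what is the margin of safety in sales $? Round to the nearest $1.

Each unit contributes $66.54 − $44.86 = $21.68. Break-even units = $1,809,400 ÷ $21.68 = 83,459.41; break-even revenue = 83,459.41 × $66.54 = $5,553,389.11.
Actual sales revenue = 104,740 × $66.54 = $6,969,399.60.
Margin of safety = $6,969,399.60 − $5,553,389.11 = $1,416,010.

$1,416,010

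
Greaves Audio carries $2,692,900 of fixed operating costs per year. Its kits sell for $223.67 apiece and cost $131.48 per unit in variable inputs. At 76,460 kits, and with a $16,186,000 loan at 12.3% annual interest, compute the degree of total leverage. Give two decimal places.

At 76,460 units, contribution = 76,460 × $92.19 = $7,048,847.40.
EBIT = $7,048,847.40 − $2,692,900 = $4,355,947.40. Interest = $1,990,878.00.
DOL = $7,048,847.40 ÷ $4,355,947.40 = 1.6182; DFL = $4,355,947.40 ÷ $2,365,069.40 = 1.8418.
Combined leverage = 1.6182 × 1.8418 = 2.9804.

2.98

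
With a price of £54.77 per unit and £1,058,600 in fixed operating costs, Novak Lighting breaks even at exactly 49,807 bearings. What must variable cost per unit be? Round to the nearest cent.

At break-even, FC = Q × (P − VC), so P − VC = £1,058,600 ÷ 49,807 = £21.2540.
Variable cost per unit = £54.77 − £21.2540 = £33.52.

£33.52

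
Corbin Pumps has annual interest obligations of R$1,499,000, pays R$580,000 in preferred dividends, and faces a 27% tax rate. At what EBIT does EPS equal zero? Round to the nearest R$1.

Grossing the preferred dividend up to pre-tax terms: R$580,000 / (1 − 0.27) = R$794,520.55.
EPS = 0 when EBIT covers interest plus the pre-tax preferred burden: R$1,499,000 + R$794,520.55 = R$2,293,520.55.

R$2,293,521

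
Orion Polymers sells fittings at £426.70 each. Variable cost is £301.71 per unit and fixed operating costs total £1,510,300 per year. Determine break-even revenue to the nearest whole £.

CM per unit = £426.70 − £301.71 = £124.99; CM ratio = £124.99 / £426.70 = 0.2929.
Break-even revenue = fixed costs × price ÷ CM = £1,510,300 × £426.70 ÷ £124.99 = £5,155,973.

£5,155,973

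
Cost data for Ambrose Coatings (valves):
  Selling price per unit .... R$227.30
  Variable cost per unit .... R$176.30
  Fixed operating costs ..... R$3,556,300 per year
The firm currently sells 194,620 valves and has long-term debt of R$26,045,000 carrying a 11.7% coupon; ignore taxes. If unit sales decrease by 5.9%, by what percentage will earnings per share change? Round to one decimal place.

-17.6%

Contribution at this volume is 194,620 × R$51.00 = R$9,925,620.00.
EBIT = R$9,925,620.00 − R$3,556,300 = R$6,369,320.00.
Interest = R$3,047,265.00, so EBIT − I = R$3,322,055.00.
Degree of combined leverage = contribution ÷ (EBIT − I) = R$9,925,620.00 ÷ R$3,322,055.00 = 2.9878.
%ΔEPS = DCL × %ΔSales = 2.9878 × -5.9% = -17.6%.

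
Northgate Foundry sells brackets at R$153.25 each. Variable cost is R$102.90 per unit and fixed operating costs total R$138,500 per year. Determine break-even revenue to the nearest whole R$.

R$421,552

CM per unit = R$153.25 − R$102.90 = R$50.35; CM ratio = R$50.35 / R$153.25 = 0.3285.
Break-even sales = FC ÷ CM ratio = R$138,500 × R$153.25 / R$50.35 = R$421,552.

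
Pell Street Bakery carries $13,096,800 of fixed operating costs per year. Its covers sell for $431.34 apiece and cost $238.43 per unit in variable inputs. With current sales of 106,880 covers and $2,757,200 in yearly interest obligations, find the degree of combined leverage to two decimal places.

4.33

At 106,880 units, contribution = 106,880 × $192.91 = $20,618,220.80.
Operating income = contribution − fixed costs = $20,618,220.80 − $13,096,800 = $7,521,420.80. Interest = $2,757,200.00.
DOL = $20,618,220.80 ÷ $7,521,420.80 = 2.7413; DFL = $7,521,420.80 ÷ $4,764,220.80 = 1.5787.
Combined leverage = 2.7413 × 1.5787 = 4.3277.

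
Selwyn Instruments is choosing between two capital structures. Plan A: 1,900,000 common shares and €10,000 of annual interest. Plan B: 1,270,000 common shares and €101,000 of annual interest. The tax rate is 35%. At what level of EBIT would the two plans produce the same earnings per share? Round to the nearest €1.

Set EPS_A = EPS_B: (EBIT − €10,000)(1 − 0.35) ÷ 1,900,000 = (EBIT − €101,000)(1 − 0.35) ÷ 1,270,000.
Cancelling (1 − t) and cross-multiplying: 1,270,000·(EBIT − 10,000) = 1,900,000·(EBIT − 101,000).
EBIT × (1,900,000 − 1,270,000) = 101,000 × 1,900,000 − 10,000 × 1,270,000 = 179,200,000,000, so EBIT = 179,200,000,000 ÷ 630,000 = 284,444.44.

€284,444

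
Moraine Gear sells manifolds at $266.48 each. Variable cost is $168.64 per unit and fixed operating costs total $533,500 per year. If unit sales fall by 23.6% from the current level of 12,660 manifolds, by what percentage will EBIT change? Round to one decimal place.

Total contribution margin = 12,660 × $97.84 = $1,238,654.40.
Subtracting fixed costs: EBIT = $1,238,654.40 − $533,500 = $705,154.40.
DOL = contribution ÷ EBIT = $1,238,654.40 ÷ $705,154.40 = 1.7566.
%ΔEBIT = DOL × %ΔSales = 1.7566 × -23.6% = -41.5%.

-41.5%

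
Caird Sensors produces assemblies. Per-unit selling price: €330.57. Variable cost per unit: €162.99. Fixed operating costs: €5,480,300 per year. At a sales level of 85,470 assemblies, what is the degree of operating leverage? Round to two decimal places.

1.62

Contribution at this volume is 85,470 × €167.58 = €14,323,062.60.
Subtracting fixed costs: EBIT = €14,323,062.60 − €5,480,300 = €8,842,762.60.
So DOL = total CM / EBIT = €14,323,062.60 / €8,842,762.60 = 1.6197.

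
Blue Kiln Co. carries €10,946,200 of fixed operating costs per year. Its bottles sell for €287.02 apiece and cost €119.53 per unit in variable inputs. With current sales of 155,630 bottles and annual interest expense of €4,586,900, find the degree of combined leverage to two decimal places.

Contribution at this volume is 155,630 × €167.49 = €26,066,468.70.
EBIT = €26,066,468.70 − €10,946,200 = €15,120,268.70. Interest = €4,586,900.00.
DOL = €26,066,468.70 ÷ €15,120,268.70 = 1.7239; DFL = €15,120,268.70 ÷ €10,533,368.70 = 1.4355.
DCL = DOL × DFL = 1.7239 × 1.4355 = 2.4747.

2.47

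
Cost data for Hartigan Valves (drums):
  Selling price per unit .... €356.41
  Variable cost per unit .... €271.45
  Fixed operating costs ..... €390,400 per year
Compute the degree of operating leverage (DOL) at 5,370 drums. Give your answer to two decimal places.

6.93

At 5,370 units, contribution = 5,370 × €84.96 = €456,235.20.
EBIT = €456,235.20 − €390,400 = €65,835.20.
Degree of operating leverage = €456,235.20 / €65,835.20 = 6.9300.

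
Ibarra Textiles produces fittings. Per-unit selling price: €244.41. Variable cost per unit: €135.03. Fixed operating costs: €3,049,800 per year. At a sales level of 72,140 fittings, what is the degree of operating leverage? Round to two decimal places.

At 72,140 units, contribution = 72,140 × €109.38 = €7,890,673.20.
EBIT = €7,890,673.20 − €3,049,800 = €4,840,873.20.
So DOL = total CM / EBIT = €7,890,673.20 / €4,840,873.20 = 1.6300.

1.63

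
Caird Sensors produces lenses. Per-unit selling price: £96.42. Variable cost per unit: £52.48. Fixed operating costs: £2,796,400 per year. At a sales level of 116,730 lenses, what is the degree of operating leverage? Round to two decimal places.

2.20

Contribution at this volume is 116,730 × £43.94 = £5,129,116.20.
Operating income = contribution − fixed costs = £5,129,116.20 − £2,796,400 = £2,332,716.20.
So DOL = total CM / EBIT = £5,129,116.20 / £2,332,716.20 = 2.1988.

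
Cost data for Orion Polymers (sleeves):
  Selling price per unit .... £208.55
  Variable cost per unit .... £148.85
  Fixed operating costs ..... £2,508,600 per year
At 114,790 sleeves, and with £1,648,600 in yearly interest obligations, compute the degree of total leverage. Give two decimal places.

Total contribution margin = 114,790 × £59.70 = £6,852,963.00.
Operating income = contribution − fixed costs = £6,852,963.00 − £2,508,600 = £4,344,363.00. Interest = £1,648,600.00, so EBIT − I = £2,695,763.00.
DCL = contribution ÷ (EBIT − I) = £6,852,963.00 ÷ £2,695,763.00 = 2.5421.

2.54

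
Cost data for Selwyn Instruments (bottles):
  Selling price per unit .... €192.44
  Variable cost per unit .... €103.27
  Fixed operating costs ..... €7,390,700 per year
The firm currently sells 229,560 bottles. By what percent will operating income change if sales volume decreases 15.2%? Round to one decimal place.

-23.8%

At 229,560 units, contribution = 229,560 × €89.17 = €20,469,865.20.
Operating income = contribution − fixed costs = €20,469,865.20 − €7,390,700 = €13,079,165.20.
Degree of operating leverage = €20,469,865.20 / €13,079,165.20 = 1.5651.
So EBIT moves 1.5651 × (-15.2%) = -23.8%.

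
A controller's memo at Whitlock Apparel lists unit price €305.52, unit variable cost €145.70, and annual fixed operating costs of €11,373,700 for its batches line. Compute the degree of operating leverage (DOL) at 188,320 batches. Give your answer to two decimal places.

1.61

Contribution at this volume is 188,320 × €159.82 = €30,097,302.40.
Operating income = contribution − fixed costs = €30,097,302.40 − €11,373,700 = €18,723,602.40.
So DOL = total CM / EBIT = €30,097,302.40 / €18,723,602.40 = 1.6075.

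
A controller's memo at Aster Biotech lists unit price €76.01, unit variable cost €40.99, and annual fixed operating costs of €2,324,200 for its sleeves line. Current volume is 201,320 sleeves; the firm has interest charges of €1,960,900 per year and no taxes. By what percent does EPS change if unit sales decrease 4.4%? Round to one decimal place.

-11.2%

At 201,320 units, contribution = 201,320 × €35.02 = €7,050,226.40.
Operating income = contribution − fixed costs = €7,050,226.40 − €2,324,200 = €4,726,026.40.
After interest of €1,960,900.00, pre-tax earnings = €2,765,126.40.
DCL = total CM / (EBIT − I) = €7,050,226.40 / €2,765,126.40 = 2.5497.
EPS therefore changes by 2.5497 × (-4.4%) = -11.2%.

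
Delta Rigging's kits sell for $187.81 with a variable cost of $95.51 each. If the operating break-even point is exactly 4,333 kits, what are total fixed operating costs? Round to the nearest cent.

Unit CM = price − variable cost = $187.81 − $95.51 = $92.30.
Since BE = FC / CM, FC = 4,333 × $92.30 = $399,935.90.

$399,935.90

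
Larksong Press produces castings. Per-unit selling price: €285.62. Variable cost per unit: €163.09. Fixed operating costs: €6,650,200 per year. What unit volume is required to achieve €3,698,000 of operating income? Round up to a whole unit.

Unit CM = price − variable cost = €285.62 − €163.09 = €122.53.
Need Q such that Q × €122.53 − €6,650,200 = €3,698,000, i.e. Q = €10,348,200 / €122.53 = 84,454.42 → 84,455.

84,455 castings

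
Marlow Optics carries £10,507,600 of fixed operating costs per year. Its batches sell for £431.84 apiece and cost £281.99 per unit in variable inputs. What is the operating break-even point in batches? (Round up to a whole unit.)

Unit CM = price − variable cost = £431.84 − £281.99 = £149.85.
Break-even volume = fixed costs ÷ CM per unit = £10,507,600 ÷ £149.85 = 70,120.79, so 70,121 batches.

70,121 batches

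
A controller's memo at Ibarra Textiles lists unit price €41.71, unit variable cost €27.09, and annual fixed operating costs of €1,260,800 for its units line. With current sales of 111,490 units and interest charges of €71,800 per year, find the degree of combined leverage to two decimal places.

At 111,490 units, contribution = 111,490 × €14.62 = €1,629,983.80.
Operating income = contribution − fixed costs = €1,629,983.80 − €1,260,800 = €369,183.80. Interest = €71,800.00, so EBIT − I = €297,383.80.
Degree of total leverage = total CM / (EBIT − interest) = €1,629,983.80 / €297,383.80 = 5.4811.

5.48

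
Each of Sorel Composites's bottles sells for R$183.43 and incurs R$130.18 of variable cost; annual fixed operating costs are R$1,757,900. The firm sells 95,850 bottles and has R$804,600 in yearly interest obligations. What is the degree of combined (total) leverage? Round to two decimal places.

2.01

At 95,850 units, contribution = 95,850 × R$53.25 = R$5,104,012.50.
Subtracting fixed costs: EBIT = R$5,104,012.50 − R$1,757,900 = R$3,346,112.50. Interest = R$804,600.00, so EBIT − I = R$2,541,512.50.
Degree of total leverage = total CM / (EBIT − interest) = R$5,104,012.50 / R$2,541,512.50 = 2.0083.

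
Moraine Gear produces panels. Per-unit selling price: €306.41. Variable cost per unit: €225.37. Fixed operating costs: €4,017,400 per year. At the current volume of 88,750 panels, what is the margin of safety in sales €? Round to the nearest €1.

€12,004,209

Each unit contributes €306.41 − €225.37 = €81.04. Break-even units = €4,017,400 ÷ €81.04 = 49,573.05; break-even revenue = 49,573.05 × €306.41 = €15,189,678.36.
Current sales = 88,750 × €306.41 = €27,193,887.50.
Margin of safety = €27,193,887.50 − €15,189,678.36 = €12,004,209.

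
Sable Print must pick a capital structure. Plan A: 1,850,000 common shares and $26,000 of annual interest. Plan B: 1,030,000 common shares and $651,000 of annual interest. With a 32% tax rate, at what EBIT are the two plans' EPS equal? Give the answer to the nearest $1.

At indifference, (EBIT − 26,000)(1 − t)/1,850,000 = (EBIT − 651,000)(1 − t)/1,030,000.
The (1 − t) factor cancels: (EBIT − 26,000) × 1,030,000 = (EBIT − 651,000) × 1,850,000.
Solving, EBIT = (651,000·1,850,000 − 26,000·1,030,000) / (1,850,000 − 1,030,000) = 1,177,570,000,000 / 820,000 = 1,436,060.98.

$1,436,061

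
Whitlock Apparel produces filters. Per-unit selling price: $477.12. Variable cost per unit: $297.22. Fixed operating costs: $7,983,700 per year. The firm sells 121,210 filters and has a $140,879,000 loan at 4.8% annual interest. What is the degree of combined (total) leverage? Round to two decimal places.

3.09

Contribution at this volume is 121,210 × $179.90 = $21,805,679.00.
Subtracting fixed costs: EBIT = $21,805,679.00 − $7,983,700 = $13,821,979.00. Interest = $6,762,192.00, so EBIT − I = $7,059,787.00.
Degree of total leverage = total CM / (EBIT − interest) = $21,805,679.00 / $7,059,787.00 = 3.0887.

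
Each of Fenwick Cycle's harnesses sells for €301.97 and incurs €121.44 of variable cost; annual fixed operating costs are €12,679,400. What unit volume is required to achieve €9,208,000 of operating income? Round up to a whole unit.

Unit CM = price − variable cost = €301.97 − €121.44 = €180.53.
Required volume = (fixed costs + target profit) ÷ CM = (€12,679,400 + €9,208,000) ÷ €180.53 = 121,239.68, so 121,240 harnesses.

121,240 harnesses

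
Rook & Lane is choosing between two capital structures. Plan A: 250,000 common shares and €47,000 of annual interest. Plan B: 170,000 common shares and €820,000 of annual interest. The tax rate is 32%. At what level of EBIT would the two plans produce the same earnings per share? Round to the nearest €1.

€2,462,625

At indifference, (EBIT − 47,000)(1 − t)/250,000 = (EBIT − 820,000)(1 − t)/170,000.
The (1 − t) factor cancels: (EBIT − 47,000) × 170,000 = (EBIT − 820,000) × 250,000.
EBIT × (250,000 − 170,000) = 820,000 × 250,000 − 47,000 × 170,000 = 197,010,000,000, so EBIT = 197,010,000,000 ÷ 80,000 = 2,462,625.00.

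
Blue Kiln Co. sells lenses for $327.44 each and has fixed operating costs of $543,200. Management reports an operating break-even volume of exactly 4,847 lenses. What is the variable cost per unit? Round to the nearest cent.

At break-even, FC = Q × (P − VC), so P − VC = $543,200 ÷ 4,847 = $112.0693.
Hence VC = price − CM = $327.44 − $112.0693 = $215.37.

$215.37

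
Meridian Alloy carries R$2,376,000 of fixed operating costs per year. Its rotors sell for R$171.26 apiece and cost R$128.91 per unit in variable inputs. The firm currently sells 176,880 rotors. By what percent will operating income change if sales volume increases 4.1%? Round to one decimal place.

At 176,880 units, contribution = 176,880 × R$42.35 = R$7,490,868.00.
Subtracting fixed costs: EBIT = R$7,490,868.00 − R$2,376,000 = R$5,114,868.00.
Degree of operating leverage = R$7,490,868.00 / R$5,114,868.00 = 1.4645.
So EBIT moves 1.4645 × (+4.1%) = +6.0%.

+6.0%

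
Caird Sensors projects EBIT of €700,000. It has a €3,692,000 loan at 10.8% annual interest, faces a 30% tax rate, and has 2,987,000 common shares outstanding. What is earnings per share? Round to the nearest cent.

€0.07

Pre-tax income = €700,000 − €398,736.00 = €301,264.00.
After tax at 30%: net income = €301,264.00 × 0.70 = €210,884.80.
EPS = €210,884.80 ÷ 2,987,000 = €0.07.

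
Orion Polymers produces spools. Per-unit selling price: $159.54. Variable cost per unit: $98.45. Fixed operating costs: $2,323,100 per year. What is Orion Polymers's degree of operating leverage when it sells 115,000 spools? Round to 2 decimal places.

Total contribution margin = 115,000 × $61.09 = $7,025,350.00.
Subtracting fixed costs: EBIT = $7,025,350.00 − $2,323,100 = $4,702,250.00.
So DOL = total CM / EBIT = $7,025,350.00 / $4,702,250.00 = 1.4940.

1.49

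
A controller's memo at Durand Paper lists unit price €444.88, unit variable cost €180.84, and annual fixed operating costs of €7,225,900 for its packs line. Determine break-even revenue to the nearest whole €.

CM per unit = €444.88 − €180.84 = €264.04; CM ratio = €264.04 / €444.88 = 0.5935.
Break-even revenue = fixed costs × price ÷ CM = €7,225,900 × €444.88 ÷ €264.04 = €12,174,892.

€12,174,892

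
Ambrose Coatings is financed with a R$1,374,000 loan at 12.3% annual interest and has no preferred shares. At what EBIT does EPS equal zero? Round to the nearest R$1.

Annual interest = 12.3% × R$1,374,000 = R$169,002.00.
Without preferred stock the financial break-even is simply EBIT = interest = R$169,002.00.

R$169,002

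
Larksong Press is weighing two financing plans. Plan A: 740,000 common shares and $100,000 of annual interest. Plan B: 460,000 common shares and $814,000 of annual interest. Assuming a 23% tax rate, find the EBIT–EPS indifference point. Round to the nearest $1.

At indifference, (EBIT − 100,000)(1 − t)/740,000 = (EBIT − 814,000)(1 − t)/460,000.
The (1 − t) factor cancels: (EBIT − 100,000) × 460,000 = (EBIT − 814,000) × 740,000.
Solving, EBIT = (814,000·740,000 − 100,000·460,000) / (740,000 − 460,000) = 556,360,000,000 / 280,000 = 1,987,000.00.

$1,987,000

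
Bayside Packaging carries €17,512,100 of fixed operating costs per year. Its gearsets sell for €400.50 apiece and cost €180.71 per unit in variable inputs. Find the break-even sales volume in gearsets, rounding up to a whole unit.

Unit CM = price − variable cost = €400.50 − €180.71 = €219.79.
Units to break even: €17,512,100 ÷ €219.79 = 79,676.51, rounded up to 79,677.

79,677 gearsets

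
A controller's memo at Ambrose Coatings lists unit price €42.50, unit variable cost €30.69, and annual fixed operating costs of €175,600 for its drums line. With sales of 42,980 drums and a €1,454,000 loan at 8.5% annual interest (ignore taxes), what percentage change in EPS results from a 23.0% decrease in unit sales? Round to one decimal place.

-56.0%

Contribution at this volume is 42,980 × €11.81 = €507,593.80.
EBIT = €507,593.80 − €175,600 = €331,993.80.
After interest of €123,590.00, pre-tax earnings = €208,403.80.
Degree of combined leverage = contribution ÷ (EBIT − I) = €507,593.80 ÷ €208,403.80 = 2.4356.
EPS therefore changes by 2.4356 × (-23.0%) = -56.0%.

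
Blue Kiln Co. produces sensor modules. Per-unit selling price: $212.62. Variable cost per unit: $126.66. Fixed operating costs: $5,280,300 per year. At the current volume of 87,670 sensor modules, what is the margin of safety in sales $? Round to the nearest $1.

$5,579,700

Contribution margin per unit = $212.62 − $126.66 = $85.96. Break-even units = $5,280,300 ÷ $85.96 = 61,427.41; break-even revenue = 61,427.41 × $212.62 = $13,060,695.51.
Current sales = 87,670 × $212.62 = $18,640,395.40.
Margin of safety = $18,640,395.40 − $13,060,695.51 = $5,579,700.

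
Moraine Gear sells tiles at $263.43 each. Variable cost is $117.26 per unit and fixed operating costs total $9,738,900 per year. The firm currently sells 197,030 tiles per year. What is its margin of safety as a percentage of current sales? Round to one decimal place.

Contribution margin per unit = $263.43 − $117.26 = $146.17. Break-even units = $9,738,900 ÷ $146.17 = 66,627.21; break-even revenue = 66,627.21 × $263.43 = $17,551,607.22.
Actual sales revenue = 197,030 × $263.43 = $51,903,612.90.
Margin of safety = ($51,903,612.90 − $17,551,607.22) ÷ $51,903,612.90 = 66.2%.

66.2%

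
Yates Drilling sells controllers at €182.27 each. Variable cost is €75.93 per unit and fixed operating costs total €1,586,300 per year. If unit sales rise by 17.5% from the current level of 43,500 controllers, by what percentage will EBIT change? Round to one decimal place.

Contribution at this volume is 43,500 × €106.34 = €4,625,790.00.
Subtracting fixed costs: EBIT = €4,625,790.00 − €1,586,300 = €3,039,490.00.
DOL = contribution ÷ EBIT = €4,625,790.00 ÷ €3,039,490.00 = 1.5219.
Operating income changes by 1.5219 × +17.5% = +26.6%.

+26.6%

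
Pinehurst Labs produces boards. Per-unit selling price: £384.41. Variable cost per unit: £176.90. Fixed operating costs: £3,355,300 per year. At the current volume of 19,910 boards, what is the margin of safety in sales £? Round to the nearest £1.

£1,437,947

Each unit contributes £384.41 − £176.90 = £207.51. Break-even units = £3,355,300 ÷ £207.51 = 16,169.34; break-even revenue = 16,169.34 × £384.41 = £6,215,656.46.
Actual sales revenue = 19,910 × £384.41 = £7,653,603.10.
Margin of safety = £7,653,603.10 − £6,215,656.46 = £1,437,947.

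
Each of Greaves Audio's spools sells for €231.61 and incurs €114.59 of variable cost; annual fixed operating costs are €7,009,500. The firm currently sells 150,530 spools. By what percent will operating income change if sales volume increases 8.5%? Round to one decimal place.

At 150,530 units, contribution = 150,530 × €117.02 = €17,615,020.60.
Subtracting fixed costs: EBIT = €17,615,020.60 − €7,009,500 = €10,605,520.60.
DOL = contribution ÷ EBIT = €17,615,020.60 ÷ €10,605,520.60 = 1.6609.
So EBIT moves 1.6609 × (+8.5%) = +14.1%.

+14.1%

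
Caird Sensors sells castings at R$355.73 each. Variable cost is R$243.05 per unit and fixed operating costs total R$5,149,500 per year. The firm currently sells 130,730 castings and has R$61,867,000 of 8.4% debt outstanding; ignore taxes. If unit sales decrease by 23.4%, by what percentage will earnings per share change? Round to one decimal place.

At 130,730 units, contribution = 130,730 × R$112.68 = R$14,730,656.40.
EBIT = R$14,730,656.40 − R$5,149,500 = R$9,581,156.40.
After interest of R$5,196,828.00, pre-tax earnings = R$4,384,328.40.
Degree of combined leverage = contribution ÷ (EBIT − I) = R$14,730,656.40 ÷ R$4,384,328.40 = 3.3598.
%ΔEPS = DCL × %ΔSales = 3.3598 × -23.4% = -78.6%.

-78.6%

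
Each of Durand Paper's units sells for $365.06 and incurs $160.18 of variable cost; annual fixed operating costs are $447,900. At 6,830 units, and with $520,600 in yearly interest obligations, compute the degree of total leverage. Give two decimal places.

3.25

At 6,830 units, contribution = 6,830 × $204.88 = $1,399,330.40.
Operating income = contribution − fixed costs = $1,399,330.40 − $447,900 = $951,430.40. Interest = $520,600.00, so EBIT − I = $430,830.40.
Degree of total leverage = total CM / (EBIT − interest) = $1,399,330.40 / $430,830.40 = 3.2480.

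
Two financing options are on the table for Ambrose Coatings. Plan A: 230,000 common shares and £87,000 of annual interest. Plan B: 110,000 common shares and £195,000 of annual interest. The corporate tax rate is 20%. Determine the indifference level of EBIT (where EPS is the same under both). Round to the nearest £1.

Set EPS_A = EPS_B: (EBIT − £87,000)(1 − 0.20) ÷ 230,000 = (EBIT − £195,000)(1 − 0.20) ÷ 110,000.
The (1 − t) factor cancels: (EBIT − 87,000) × 110,000 = (EBIT − 195,000) × 230,000.
Solving, EBIT = (195,000·230,000 − 87,000·110,000) / (230,000 − 110,000) = 35,280,000,000 / 120,000 = 294,000.00.

£294,000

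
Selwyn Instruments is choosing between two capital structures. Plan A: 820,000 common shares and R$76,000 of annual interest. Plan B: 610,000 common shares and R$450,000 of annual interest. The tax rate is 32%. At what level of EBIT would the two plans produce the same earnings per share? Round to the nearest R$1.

Set EPS_A = EPS_B: (EBIT − R$76,000)(1 − 0.32) ÷ 820,000 = (EBIT − R$450,000)(1 − 0.32) ÷ 610,000.
The (1 − t) factor cancels: (EBIT − 76,000) × 610,000 = (EBIT − 450,000) × 820,000.
Solving, EBIT = (450,000·820,000 − 76,000·610,000) / (820,000 − 610,000) = 322,640,000,000 / 210,000 = 1,536,380.95.

R$1,536,381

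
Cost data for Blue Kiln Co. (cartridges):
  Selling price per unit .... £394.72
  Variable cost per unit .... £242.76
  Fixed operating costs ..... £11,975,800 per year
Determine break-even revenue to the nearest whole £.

£31,107,448

Contribution margin per unit = £394.72 − £242.76 = £151.96, a CM ratio of £151.96 ÷ £394.72 = 0.3850.
Break-even sales = FC ÷ CM ratio = £11,975,800 × £394.72 / £151.96 = £31,107,448.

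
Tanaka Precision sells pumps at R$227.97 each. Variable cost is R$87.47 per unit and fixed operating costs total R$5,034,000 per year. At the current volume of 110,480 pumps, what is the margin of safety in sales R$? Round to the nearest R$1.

Unit CM = price − variable cost = R$227.97 − R$87.47 = R$140.50. Break-even units = R$5,034,000 ÷ R$140.50 = 35,829.18; break-even revenue = 35,829.18 × R$227.97 = R$8,167,978.51.
Actual sales revenue = 110,480 × R$227.97 = R$25,186,125.60.
Margin of safety = R$25,186,125.60 − R$8,167,978.51 = R$17,018,147.

R$17,018,147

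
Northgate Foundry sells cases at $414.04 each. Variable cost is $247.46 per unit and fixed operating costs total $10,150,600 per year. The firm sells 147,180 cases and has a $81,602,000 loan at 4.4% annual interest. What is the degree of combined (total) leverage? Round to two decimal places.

Total contribution margin = 147,180 × $166.58 = $24,517,244.40.
EBIT = $24,517,244.40 − $10,150,600 = $14,366,644.40. Interest = $3,590,488.00.
DOL = $24,517,244.40 ÷ $14,366,644.40 = 1.7065; DFL = $14,366,644.40 ÷ $10,776,156.40 = 1.3332.
DCL = DOL × DFL = 1.7065 × 1.3332 = 2.2751.

2.28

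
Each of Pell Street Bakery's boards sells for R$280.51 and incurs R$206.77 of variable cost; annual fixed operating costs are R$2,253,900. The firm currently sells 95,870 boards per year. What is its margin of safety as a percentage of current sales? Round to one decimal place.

68.1%

Contribution margin per unit = R$280.51 − R$206.77 = R$73.74. Break-even units = R$2,253,900 ÷ R$73.74 = 30,565.50; break-even revenue = 30,565.50 × R$280.51 = R$8,573,928.52.
Current sales = 95,870 × R$280.51 = R$26,892,493.70.
Margin of safety = (R$26,892,493.70 − R$8,573,928.52) ÷ R$26,892,493.70 = 68.1%.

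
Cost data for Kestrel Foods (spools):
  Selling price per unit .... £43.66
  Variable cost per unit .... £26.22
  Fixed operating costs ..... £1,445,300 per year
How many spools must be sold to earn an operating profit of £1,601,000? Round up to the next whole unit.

174,674 spools

Each unit contributes £43.66 − £26.22 = £17.44.
Required volume = (fixed costs + target profit) ÷ CM = (£1,445,300 + £1,601,000) ÷ £17.44 = 174,673.17, so 174,674 spools.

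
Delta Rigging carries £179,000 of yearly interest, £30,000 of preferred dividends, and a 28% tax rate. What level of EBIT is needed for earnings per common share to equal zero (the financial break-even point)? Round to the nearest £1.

£220,667

Grossing the preferred dividend up to pre-tax terms: £30,000 / (1 − 0.28) = £41,666.67.
EPS = 0 when EBIT covers interest plus the pre-tax preferred burden: £179,000 + £41,666.67 = £220,666.67.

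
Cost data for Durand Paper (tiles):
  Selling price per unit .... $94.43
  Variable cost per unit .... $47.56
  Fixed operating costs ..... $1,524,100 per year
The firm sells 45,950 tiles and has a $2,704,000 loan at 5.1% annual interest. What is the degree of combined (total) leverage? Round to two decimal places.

4.38

Contribution at this volume is 45,950 × $46.87 = $2,153,676.50.
Subtracting fixed costs: EBIT = $2,153,676.50 − $1,524,100 = $629,576.50. Interest = $137,904.00, so EBIT − I = $491,672.50.
DCL = contribution ÷ (EBIT − I) = $2,153,676.50 ÷ $491,672.50 = 4.3803.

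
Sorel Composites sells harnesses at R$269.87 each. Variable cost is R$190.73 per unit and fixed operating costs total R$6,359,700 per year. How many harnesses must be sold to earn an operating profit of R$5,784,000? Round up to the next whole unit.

Unit CM = price − variable cost = R$269.87 − R$190.73 = R$79.14.
Units = (FC + target) / CM = (R$6,359,700 + R$5,784,000) / R$79.14 = 153,445.79, so 153,446 harnesses.

153,446 harnesses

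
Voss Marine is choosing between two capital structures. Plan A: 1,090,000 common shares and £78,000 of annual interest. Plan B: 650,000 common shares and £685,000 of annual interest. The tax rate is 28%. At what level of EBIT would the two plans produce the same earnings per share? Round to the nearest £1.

Set EPS_A = EPS_B: (EBIT − £78,000)(1 − 0.28) ÷ 1,090,000 = (EBIT − £685,000)(1 − 0.28) ÷ 650,000.
Cancelling (1 − t) and cross-multiplying: 650,000·(EBIT − 78,000) = 1,090,000·(EBIT − 685,000).
EBIT × (1,090,000 − 650,000) = 685,000 × 1,090,000 − 78,000 × 650,000 = 695,950,000,000, so EBIT = 695,950,000,000 ÷ 440,000 = 1,581,704.55.

£1,581,705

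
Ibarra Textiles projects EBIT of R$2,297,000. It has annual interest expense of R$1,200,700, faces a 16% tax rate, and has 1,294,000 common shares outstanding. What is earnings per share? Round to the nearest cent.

R$0.71

Interest = R$1,200,700.00, so EBT = R$2,297,000 − R$1,200,700.00 = R$1,096,300.00.
After tax at 16%: net income = R$1,096,300.00 × 0.84 = R$920,892.00.
Per share: R$920,892.00 / 1,294,000 shares = R$0.71.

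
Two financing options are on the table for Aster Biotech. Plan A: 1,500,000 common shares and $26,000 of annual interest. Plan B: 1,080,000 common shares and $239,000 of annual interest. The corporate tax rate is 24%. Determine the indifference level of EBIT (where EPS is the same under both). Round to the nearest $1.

At indifference, (EBIT − 26,000)(1 − t)/1,500,000 = (EBIT − 239,000)(1 − t)/1,080,000.
The (1 − t) factor cancels: (EBIT − 26,000) × 1,080,000 = (EBIT − 239,000) × 1,500,000.
EBIT × (1,500,000 − 1,080,000) = 239,000 × 1,500,000 − 26,000 × 1,080,000 = 330,420,000,000, so EBIT = 330,420,000,000 ÷ 420,000 = 786,714.29.

$786,714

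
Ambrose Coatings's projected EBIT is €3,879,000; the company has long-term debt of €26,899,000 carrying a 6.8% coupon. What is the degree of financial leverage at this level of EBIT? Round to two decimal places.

Interest = €1,829,132.00.
Degree of financial leverage = EBIT / (EBIT − interest) = €3,879,000 / €2,049,868.00 = 1.8923.

1.89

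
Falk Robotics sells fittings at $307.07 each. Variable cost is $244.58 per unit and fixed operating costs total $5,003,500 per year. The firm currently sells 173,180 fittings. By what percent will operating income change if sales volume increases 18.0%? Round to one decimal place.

+33.5%

Total contribution margin = 173,180 × $62.49 = $10,822,018.20.
EBIT = $10,822,018.20 − $5,003,500 = $5,818,518.20.
So DOL = total CM / EBIT = $10,822,018.20 / $5,818,518.20 = 1.8599.
Operating income changes by 1.8599 × +18.0% = +33.5%.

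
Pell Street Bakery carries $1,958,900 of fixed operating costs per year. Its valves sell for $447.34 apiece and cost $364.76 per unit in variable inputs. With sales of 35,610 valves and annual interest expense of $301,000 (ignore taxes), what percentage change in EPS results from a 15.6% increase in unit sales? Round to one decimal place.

Total contribution margin = 35,610 × $82.58 = $2,940,673.80.
Subtracting fixed costs: EBIT = $2,940,673.80 − $1,958,900 = $981,773.80.
Interest = $301,000.00, so EBIT − I = $680,773.80.
DCL = total CM / (EBIT − I) = $2,940,673.80 / $680,773.80 = 4.3196.
%ΔEPS = DCL × %ΔSales = 4.3196 × +15.6% = +67.4%.

+67.4%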